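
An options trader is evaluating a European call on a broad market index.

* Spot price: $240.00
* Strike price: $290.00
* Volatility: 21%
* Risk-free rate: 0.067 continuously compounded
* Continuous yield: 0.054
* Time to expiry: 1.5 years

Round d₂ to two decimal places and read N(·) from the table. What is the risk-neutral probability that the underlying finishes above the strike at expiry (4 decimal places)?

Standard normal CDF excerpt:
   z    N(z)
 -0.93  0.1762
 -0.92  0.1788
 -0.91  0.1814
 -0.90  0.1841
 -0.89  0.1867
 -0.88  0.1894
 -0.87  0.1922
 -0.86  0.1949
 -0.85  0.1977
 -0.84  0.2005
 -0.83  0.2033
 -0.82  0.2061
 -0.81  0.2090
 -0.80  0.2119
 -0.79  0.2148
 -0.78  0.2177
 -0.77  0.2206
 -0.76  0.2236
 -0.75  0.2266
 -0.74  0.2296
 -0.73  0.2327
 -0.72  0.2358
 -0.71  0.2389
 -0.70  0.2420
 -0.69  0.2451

T = 1.5;  σ√T = 0.2572
d₁ = [ln(240/290) + (0.067 − 0.054 + 0.21²/2)·1.5] / 0.2572 = [-0.1892 + 0.0526] / 0.2572 = -0.5314 which rounds to -0.53
d₂ = d₁ − σ√T = -0.5314 − 0.2572 = -0.7886 which rounds to -0.79
Risk-neutral Pr[S_T > K] = N(d₂) = N(-0.79) = 0.2148

0.2148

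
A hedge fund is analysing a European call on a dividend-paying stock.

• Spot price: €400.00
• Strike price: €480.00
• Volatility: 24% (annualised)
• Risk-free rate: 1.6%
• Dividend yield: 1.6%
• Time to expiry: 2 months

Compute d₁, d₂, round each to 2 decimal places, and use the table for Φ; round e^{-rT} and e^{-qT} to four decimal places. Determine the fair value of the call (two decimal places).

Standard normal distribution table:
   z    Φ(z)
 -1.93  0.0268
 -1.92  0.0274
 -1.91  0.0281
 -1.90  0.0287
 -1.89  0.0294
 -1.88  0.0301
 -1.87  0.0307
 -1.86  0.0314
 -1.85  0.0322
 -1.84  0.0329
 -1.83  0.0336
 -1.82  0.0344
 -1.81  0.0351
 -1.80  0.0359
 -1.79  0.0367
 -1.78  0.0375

σ√T = 0.24 × 0.4082 = 0.0980
d₁ = [ln(400/480) + (0.016 − 0.016 + ½·0.24²)·0.1667] / (σ√T) = (-0.1823 + 0.0048) / 0.0980 = -1.8118 → -1.81
d₂ = -1.8118 − 0.0980 = -1.9098 → -1.91
e^(−qT) = e^(−0.016·0.1667) = 0.9973;  e^(−rT) = e^(−0.016·0.1667) = 0.9973
C = 400·0.9973·N(-1.81) − 480·0.9973·N(-1.91) = 400·0.9973·0.0351 − 480·0.9973·0.0281 = 14.0021 − 13.4516 = 0.5505

€0.55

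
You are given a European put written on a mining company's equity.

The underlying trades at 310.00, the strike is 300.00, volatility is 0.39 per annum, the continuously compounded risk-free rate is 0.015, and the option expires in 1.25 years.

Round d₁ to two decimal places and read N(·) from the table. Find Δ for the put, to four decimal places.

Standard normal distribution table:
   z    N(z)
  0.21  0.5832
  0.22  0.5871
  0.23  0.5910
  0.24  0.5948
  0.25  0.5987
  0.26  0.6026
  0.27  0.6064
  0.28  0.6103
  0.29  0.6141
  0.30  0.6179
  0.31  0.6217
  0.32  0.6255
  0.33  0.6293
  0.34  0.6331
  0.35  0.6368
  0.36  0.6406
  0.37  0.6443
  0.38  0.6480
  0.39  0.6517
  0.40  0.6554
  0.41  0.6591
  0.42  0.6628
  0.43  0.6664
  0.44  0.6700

-0.3669

σ√T = 0.39 × 1.1180 = 0.4360
ln(S/K) + (r + σ²/2)T = ln(310/300) + (0.015 + 0.39²/2)·1.25 = 0.0328 + 0.1138 = 0.1466
d₁ = 0.1466 / 0.4360 = 0.3362 ≈ 0.34
N(d₁) = N(0.34) = 0.6331
Δ_put = N(d₁) − 1 = 0.6331 − 1 = -0.3669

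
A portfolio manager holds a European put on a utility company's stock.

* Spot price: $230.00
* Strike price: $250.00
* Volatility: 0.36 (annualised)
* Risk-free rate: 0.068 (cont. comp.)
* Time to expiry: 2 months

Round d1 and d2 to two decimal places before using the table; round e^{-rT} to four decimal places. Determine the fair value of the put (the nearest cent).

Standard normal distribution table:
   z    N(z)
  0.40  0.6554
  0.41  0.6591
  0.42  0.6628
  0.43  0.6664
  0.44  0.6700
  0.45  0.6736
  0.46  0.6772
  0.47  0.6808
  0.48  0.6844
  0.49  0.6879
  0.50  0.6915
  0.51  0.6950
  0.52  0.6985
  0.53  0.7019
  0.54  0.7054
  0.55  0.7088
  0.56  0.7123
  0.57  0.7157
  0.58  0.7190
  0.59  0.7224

$23.62

σ√T = 0.36 × 0.4082 = 0.1470
d₁ = [ln(230/250) + (0.068 + ½·0.36²)·0.1667] / (σ√T) = (-0.0834 + 0.0221) / 0.1470 = -0.4167 → -0.42
d₂ = -0.4167 − 0.1470 = -0.5637 → -0.56
e^(−rT) = e^(−0.068·0.1667) = 0.9887
N(−d₂) = N(0.56) = 0.7123;  N(−d₁) = N(0.42) = 0.6628
P = 250·0.9887·0.7123 − 230·0.6628 = 176.0628 − 152.4440 = 23.6188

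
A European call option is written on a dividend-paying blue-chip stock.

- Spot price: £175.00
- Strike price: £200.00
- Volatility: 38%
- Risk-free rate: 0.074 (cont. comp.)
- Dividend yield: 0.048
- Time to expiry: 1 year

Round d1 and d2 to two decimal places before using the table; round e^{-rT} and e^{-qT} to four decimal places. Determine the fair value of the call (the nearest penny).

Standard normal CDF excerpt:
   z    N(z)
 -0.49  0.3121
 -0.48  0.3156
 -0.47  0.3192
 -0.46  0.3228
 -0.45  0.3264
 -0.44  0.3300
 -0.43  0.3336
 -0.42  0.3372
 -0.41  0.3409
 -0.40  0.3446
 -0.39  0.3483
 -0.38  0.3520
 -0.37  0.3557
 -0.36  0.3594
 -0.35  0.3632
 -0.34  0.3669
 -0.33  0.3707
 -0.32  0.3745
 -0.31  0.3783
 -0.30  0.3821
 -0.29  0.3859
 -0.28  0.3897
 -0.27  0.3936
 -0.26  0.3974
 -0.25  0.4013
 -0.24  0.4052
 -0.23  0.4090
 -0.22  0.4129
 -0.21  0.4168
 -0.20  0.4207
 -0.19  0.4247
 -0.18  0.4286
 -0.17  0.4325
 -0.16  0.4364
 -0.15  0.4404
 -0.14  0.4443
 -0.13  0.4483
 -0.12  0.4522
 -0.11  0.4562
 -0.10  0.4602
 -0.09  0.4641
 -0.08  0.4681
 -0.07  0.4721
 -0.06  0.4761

T = 1;  σ√T = 0.3800
d₁ = [ln(175/200) + (0.074 − 0.048 + 0.38²/2)·1] / 0.3800 = [-0.1335 + 0.0982] / 0.3800 = -0.0930 ⇒ -0.09
d₂ = d₁ − σ√T = -0.0930 − 0.3800 = -0.4730 ⇒ -0.47
exp(−qT) = exp(−0.048·1) = 0.9531;  exp(−rT) = exp(−0.074·1) = 0.9287
C = 175·0.9531·N(-0.09) − 200·0.9287·N(-0.47) = 175·0.9531·0.4641 − 200·0.9287·0.3192 = 77.4084 − 59.2882 = 18.1202

£18.12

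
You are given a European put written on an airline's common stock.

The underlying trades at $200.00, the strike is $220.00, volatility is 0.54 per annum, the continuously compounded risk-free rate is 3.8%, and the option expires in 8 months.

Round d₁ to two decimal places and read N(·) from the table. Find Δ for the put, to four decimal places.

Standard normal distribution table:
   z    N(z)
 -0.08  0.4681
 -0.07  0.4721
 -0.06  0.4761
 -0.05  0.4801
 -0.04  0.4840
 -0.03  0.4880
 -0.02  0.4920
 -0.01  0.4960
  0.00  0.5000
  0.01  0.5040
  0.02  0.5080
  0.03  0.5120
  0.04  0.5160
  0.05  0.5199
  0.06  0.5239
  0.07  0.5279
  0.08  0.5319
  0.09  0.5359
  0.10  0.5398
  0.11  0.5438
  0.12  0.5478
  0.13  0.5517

-0.4761

T = 0.6667;  σ√T = 0.4409
d₁ = [ln(200/220) + (0.038 + ½·0.54²)·0.6667] / (σ√T) = (-0.0953 + 0.1225) / 0.4409 = 0.0617 ≈ 0.06
N(d₁) = N(0.06) = 0.5239
Δ_put = N(d₁) − 1 = 0.5239 − 1 = -0.4761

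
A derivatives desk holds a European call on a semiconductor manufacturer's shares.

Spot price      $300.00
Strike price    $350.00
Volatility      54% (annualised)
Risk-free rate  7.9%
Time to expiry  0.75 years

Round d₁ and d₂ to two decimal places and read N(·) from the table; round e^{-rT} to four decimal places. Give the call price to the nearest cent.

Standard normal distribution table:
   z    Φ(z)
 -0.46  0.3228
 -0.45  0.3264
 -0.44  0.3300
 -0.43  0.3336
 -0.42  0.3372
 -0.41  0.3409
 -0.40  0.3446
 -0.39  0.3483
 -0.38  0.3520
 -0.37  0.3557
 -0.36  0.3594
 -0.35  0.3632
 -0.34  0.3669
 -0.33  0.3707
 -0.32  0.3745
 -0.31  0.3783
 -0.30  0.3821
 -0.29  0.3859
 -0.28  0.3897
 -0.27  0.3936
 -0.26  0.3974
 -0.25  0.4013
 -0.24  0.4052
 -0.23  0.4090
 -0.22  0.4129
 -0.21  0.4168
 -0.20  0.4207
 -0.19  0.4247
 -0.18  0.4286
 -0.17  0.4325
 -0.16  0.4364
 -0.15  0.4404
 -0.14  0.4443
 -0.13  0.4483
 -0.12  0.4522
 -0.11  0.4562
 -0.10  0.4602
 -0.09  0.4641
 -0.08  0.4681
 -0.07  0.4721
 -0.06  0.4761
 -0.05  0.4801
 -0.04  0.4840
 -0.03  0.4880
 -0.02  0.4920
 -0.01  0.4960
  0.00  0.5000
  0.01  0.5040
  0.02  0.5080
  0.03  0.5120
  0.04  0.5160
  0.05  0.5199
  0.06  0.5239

$44.74

σ√T = 0.54 × 0.8660 = 0.4677
d₁ = [ln(300/350) + (0.079 + 0.54²/2)·0.75] / 0.4677 = [-0.1542 + 0.1686] / 0.4677 = 0.0309 ⇒ 0.03
d₂ = d₁ − σ√T = 0.0309 − 0.4677 = -0.4368 ⇒ -0.44
e^(−rT) = e^(−0.079·0.75) = 0.9425
N(d₁) = N(0.03) = 0.5120;  N(d₂) = N(-0.44) = 0.3300
C = 300·0.5120 − 350·0.9425·0.3300 = 153.6000 − 108.8588 = 44.7412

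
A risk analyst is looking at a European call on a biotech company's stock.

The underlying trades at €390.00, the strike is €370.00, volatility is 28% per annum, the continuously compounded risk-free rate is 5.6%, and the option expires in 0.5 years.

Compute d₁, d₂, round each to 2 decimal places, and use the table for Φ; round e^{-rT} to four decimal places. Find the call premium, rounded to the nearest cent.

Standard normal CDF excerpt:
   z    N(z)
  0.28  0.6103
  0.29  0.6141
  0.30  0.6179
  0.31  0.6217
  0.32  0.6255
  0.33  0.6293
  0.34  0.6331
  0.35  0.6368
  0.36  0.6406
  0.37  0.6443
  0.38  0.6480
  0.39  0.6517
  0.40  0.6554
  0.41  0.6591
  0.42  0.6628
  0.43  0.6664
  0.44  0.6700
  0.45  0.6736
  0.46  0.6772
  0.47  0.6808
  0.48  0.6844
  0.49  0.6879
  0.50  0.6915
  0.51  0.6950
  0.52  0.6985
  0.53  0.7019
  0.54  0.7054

σ√T = 0.28·√0.5 = 0.1980
d₁ = [ln(390/370) + (0.056 + 0.28²/2)·0.5] / 0.1980 = [0.0526 + 0.0476] / 0.1980 = 0.5063 → 0.51
d₂ = d₁ − σ√T = 0.5063 − 0.1980 = 0.3083 → 0.31
exp(−rT) = exp(−0.056·0.5) = 0.9724
N(d₁) = N(0.51) = 0.6950;  N(d₂) = N(0.31) = 0.6217
C = 390·0.6950 − 370·0.9724·0.6217 = 271.0500 − 223.6802 = 47.3698

€47.37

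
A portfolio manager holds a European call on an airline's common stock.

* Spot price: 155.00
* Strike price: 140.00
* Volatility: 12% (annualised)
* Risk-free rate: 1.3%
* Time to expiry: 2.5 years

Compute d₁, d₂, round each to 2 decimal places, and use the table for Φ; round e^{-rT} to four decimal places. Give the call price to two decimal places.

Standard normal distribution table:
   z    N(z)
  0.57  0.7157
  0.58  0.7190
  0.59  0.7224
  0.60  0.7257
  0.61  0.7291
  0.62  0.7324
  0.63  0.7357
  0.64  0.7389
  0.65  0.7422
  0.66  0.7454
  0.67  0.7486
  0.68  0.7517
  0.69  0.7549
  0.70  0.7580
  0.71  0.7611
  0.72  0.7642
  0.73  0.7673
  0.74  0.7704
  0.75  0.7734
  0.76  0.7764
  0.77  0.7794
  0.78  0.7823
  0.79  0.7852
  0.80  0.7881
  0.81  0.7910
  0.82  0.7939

σ√T = 0.12 × 1.5811 = 0.1897
d₁ = [ln(155/140) + (0.013 + 0.12²/2)·2.5] / 0.1897 = [0.1018 + 0.0505] / 0.1897 = 0.8026 ⇒ 0.80
d₂ = d₁ − σ√T = 0.8026 − 0.1897 = 0.6129 ⇒ 0.61
exp(−rT) = exp(−0.013·2.5) = 0.9680
C = 155·N(0.80) − 140·0.9680·N(0.61) = 155·0.7881 − 140·0.9680·0.7291 = 122.1555 − 98.8076 = 23.3479

23.35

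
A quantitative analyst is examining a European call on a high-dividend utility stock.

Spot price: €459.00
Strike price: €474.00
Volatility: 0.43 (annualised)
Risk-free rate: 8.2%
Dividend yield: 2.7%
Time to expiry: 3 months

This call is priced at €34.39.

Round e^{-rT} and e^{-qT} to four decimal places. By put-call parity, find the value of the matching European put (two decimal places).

e^(−qT) = e^(−0.027·0.25) = 0.9933;  e^(−rT) = e^(−0.082·0.25) = 0.9797
Put-call parity: C − P = S·e^(−qT) − K·e^(−rT) = 459·0.9933 − 474·0.9797 = 455.9247 − 464.3778 = -8.4531
P = C − (C − P) = 34.39 − (-8.4531) = 42.8431

€42.84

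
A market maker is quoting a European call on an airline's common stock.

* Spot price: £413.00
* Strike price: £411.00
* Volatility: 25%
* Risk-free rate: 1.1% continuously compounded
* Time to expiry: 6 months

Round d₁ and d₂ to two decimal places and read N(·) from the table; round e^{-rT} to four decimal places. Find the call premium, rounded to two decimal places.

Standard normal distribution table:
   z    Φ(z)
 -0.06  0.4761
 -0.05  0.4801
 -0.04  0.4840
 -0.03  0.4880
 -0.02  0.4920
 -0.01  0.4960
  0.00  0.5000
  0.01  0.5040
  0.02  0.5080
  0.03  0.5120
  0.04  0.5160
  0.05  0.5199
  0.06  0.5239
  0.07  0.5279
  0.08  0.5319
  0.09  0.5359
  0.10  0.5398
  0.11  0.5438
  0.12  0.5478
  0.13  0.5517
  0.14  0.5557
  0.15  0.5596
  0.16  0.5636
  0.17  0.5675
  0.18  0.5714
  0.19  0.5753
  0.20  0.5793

£31.65

σ√T = 0.25 × 0.7071 = 0.1768
d₁ = [ln(413/411) + (0.011 + ½·0.25²)·0.5] / (σ√T) = (0.0049 + 0.0211) / 0.1768 = 0.1470 ≈ 0.15
d₂ = 0.1470 − 0.1768 = -0.0298 ≈ -0.03
e^(−rT) = e^(−0.011·0.5) = 0.9945
N(d₁) = N(0.15) = 0.5596;  N(d₂) = N(-0.03) = 0.4880
C = 413·0.5596 − 411·0.9945·0.4880 = 231.1148 − 199.4649 = 31.6499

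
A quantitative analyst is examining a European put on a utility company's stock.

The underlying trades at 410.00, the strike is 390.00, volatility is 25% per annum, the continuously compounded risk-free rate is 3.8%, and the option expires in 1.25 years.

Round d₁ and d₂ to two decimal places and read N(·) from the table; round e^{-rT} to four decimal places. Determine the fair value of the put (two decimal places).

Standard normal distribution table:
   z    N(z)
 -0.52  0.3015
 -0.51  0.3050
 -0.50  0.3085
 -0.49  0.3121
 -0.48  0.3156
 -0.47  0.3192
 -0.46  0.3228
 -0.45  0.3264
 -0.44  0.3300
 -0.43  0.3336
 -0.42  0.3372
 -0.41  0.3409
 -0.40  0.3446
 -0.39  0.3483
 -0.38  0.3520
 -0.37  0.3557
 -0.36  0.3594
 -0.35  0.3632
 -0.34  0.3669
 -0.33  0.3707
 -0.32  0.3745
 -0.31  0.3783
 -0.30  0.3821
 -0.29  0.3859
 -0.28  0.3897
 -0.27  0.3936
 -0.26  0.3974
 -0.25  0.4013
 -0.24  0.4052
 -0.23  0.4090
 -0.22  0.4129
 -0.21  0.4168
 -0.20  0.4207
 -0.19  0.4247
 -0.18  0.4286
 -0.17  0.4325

σ√T = 0.25·√1.25 = 0.2795
d₁ = [ln(410/390) + (0.038 + 0.25²/2)·1.25] / 0.2795 = [0.0500 + 0.0866] / 0.2795 = 0.4886 which rounds to 0.49
d₂ = d₁ − σ√T = 0.4886 − 0.2795 = 0.2091 which rounds to 0.21
exp(−rT) = exp(−0.038·1.25) = 0.9536
P = 390·0.9536·N(-0.21) − 410·N(-0.49) = 390·0.9536·0.4168 − 410·0.3121 = 155.0096 − 127.9610 = 27.0486

27.05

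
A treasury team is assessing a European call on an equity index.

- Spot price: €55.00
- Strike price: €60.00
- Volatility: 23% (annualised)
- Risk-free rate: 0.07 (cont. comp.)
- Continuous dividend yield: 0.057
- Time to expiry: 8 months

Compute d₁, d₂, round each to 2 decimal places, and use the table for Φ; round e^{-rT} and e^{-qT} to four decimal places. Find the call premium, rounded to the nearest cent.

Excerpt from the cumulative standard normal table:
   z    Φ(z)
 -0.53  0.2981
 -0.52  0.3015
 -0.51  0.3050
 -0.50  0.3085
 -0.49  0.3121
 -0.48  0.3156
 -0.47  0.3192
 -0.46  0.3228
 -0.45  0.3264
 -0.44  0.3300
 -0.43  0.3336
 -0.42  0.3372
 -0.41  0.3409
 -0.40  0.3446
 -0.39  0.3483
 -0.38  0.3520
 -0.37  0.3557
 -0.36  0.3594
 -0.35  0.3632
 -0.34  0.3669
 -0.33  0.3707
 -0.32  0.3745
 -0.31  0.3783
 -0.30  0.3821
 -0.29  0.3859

σ√T = 0.23·√0.6667 = 0.1878
ln(S/K) + (r − q + σ²/2)T = ln(55/60) + (0.07 − 0.057 + 0.23²/2)·0.6667 = -0.0870 + 0.0263 = -0.0607
d₁ = -0.0607 / 0.1878 = -0.3233 ⇒ -0.32
d₂ = d₁ − σ√T = -0.3233 − 0.1878 = -0.5111 ⇒ -0.51
exp(−qT) = exp(−0.057·0.6667) = 0.9627;  exp(−rT) = exp(−0.07·0.6667) = 0.9544
N(d₁) = N(-0.32) = 0.3745;  N(d₂) = N(-0.51) = 0.3050
C = 55·0.9627·0.3745 − 60·0.9544·0.3050 = 19.8292 − 17.4655 = 2.3637

€2.36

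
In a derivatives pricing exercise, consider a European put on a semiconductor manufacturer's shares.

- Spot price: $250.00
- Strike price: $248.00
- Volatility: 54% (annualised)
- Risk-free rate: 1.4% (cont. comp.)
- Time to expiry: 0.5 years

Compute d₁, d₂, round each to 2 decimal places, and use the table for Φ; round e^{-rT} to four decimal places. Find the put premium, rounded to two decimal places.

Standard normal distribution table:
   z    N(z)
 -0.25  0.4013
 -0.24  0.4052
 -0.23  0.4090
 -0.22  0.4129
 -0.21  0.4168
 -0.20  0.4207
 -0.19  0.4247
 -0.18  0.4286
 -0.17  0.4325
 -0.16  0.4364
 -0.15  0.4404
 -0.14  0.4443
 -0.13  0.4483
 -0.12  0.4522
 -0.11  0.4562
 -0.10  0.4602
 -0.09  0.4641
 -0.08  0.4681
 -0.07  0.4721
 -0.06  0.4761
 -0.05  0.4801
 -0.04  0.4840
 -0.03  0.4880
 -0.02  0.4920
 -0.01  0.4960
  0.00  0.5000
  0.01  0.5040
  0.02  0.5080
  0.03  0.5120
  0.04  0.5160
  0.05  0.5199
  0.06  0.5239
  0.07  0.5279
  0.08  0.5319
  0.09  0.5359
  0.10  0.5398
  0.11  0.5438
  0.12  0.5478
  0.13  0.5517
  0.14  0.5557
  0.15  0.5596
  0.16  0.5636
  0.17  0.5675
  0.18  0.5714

σ√T = 0.54·√0.5 = 0.3818
ln(S/K) + (r + σ²/2)T = ln(250/248) + (0.014 + 0.54²/2)·0.5 = 0.0080 + 0.0799 = 0.0879
d₁ = 0.0879 / 0.3818 = 0.2303 which rounds to 0.23
d₂ = d₁ − σ√T = 0.2303 − 0.3818 = -0.1516 which rounds to -0.15
exp(−rT) = exp(−0.014·0.5) = 0.9930
N(−d₂) = N(0.15) = 0.5596;  N(−d₁) = N(-0.23) = 0.4090
P = 248·0.9930·0.5596 − 250·0.4090 = 137.8093 − 102.2500 = 35.5593

$35.56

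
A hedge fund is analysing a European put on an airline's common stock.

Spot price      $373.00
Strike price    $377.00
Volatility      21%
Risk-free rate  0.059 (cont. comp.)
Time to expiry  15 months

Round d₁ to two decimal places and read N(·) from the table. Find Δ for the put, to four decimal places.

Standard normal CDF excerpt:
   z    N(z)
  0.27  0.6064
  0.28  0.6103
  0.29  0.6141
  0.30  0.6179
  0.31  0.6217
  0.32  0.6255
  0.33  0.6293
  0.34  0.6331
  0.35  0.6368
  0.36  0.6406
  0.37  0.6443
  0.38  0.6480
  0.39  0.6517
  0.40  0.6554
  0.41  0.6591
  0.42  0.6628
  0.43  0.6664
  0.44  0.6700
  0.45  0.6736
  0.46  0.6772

T = 1.25;  σ√T = 0.2348
d₁ = [ln(373/377) + (0.059 + 0.21²/2)·1.25] / 0.2348 = [-0.0107 + 0.1013] / 0.2348 = 0.3861 ≈ 0.39
N(d₁) = N(0.39) = 0.6517
Δ_put = N(d₁) − 1 = 0.6517 − 1 = -0.3483

-0.3483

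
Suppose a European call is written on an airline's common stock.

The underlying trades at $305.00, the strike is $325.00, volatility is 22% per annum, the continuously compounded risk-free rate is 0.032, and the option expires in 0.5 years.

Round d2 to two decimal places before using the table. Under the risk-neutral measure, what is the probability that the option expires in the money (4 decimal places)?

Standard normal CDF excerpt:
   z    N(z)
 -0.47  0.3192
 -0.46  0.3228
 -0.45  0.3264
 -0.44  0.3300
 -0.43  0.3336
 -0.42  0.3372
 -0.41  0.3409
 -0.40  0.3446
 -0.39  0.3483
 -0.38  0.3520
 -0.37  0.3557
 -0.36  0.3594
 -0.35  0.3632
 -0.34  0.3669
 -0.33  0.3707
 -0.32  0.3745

0.3520

σ√T = 0.22·√0.5 = 0.1556
d₁ = [ln(305/325) + (0.032 + ½·0.22²)·0.5] / (σ√T) = (-0.0635 + 0.0281) / 0.1556 = -0.2276 ≈ -0.23
d₂ = -0.2276 − 0.1556 = -0.3832 ≈ -0.38
Pr(exercise) under Q = N(d₂) = 0.3520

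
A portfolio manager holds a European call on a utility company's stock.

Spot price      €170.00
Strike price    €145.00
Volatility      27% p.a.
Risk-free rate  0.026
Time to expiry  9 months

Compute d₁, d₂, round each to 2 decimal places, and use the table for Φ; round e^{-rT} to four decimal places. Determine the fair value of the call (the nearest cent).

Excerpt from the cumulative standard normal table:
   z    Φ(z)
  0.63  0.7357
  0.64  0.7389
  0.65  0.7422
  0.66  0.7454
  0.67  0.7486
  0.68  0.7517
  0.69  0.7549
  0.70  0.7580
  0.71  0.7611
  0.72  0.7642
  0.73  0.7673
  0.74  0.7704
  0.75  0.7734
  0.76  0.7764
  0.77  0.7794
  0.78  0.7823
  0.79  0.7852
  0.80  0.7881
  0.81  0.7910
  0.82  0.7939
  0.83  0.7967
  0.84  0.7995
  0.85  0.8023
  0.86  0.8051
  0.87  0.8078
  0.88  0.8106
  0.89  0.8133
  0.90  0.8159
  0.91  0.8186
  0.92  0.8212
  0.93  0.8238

σ√T = 0.27 × 0.8660 = 0.2338
d₁ = [ln(170/145) + (0.026 + 0.27²/2)·0.75] / 0.2338 = [0.1591 + 0.0468] / 0.2338 = 0.8806 ⇒ 0.88
d₂ = d₁ − σ√T = 0.8806 − 0.2338 = 0.6467 ⇒ 0.65
e^(−rT) = e^(−0.026·0.75) = 0.9807
C = 170·N(0.88) − 145·0.9807·N(0.65) = 170·0.8106 − 145·0.9807·0.7422 = 137.8020 − 105.5420 = 32.2600

€32.26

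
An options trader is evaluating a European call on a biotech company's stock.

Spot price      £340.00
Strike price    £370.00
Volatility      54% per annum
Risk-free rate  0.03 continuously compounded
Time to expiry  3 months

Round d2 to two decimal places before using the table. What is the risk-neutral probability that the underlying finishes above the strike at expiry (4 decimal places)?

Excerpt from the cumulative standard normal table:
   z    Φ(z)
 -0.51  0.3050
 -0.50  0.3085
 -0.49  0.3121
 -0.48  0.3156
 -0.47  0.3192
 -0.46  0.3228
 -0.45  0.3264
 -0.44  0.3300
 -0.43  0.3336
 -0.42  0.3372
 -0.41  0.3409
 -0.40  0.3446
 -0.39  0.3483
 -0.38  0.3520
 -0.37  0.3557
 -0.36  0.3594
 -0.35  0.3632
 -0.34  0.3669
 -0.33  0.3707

σ√T = 0.54 × 0.5000 = 0.2700
d₁ = [ln(340/370) + (0.03 + 0.54²/2)·0.25] / 0.2700 = [-0.0846 + 0.0440] / 0.2700 = -0.1504 ≈ -0.15
d₂ = d₁ − σ√T = -0.1504 − 0.2700 = -0.4204 ≈ -0.42
Pr(exercise) under Q = N(d₂) = 0.3372

0.3372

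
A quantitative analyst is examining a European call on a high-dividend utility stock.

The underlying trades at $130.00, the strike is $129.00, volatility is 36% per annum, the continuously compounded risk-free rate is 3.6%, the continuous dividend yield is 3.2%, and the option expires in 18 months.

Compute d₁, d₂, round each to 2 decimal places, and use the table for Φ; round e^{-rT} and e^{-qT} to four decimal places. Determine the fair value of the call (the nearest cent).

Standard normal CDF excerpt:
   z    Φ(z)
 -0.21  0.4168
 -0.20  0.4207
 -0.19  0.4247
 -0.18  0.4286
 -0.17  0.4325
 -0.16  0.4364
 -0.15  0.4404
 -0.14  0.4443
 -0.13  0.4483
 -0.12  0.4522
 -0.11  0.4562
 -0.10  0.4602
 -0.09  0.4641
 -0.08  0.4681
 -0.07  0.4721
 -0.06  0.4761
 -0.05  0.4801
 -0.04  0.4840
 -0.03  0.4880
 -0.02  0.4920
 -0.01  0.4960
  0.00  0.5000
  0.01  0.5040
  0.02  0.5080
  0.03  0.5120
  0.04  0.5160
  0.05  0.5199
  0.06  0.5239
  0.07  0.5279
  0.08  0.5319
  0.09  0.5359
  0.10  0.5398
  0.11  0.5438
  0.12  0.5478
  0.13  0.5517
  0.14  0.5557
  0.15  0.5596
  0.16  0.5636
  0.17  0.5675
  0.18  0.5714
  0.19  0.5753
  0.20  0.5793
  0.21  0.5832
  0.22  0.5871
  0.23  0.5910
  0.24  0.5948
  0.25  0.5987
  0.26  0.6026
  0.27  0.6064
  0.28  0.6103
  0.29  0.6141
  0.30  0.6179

$22.28

σ√T = 0.36 × 1.2247 = 0.4409
d₁ = [ln(130/129) + (0.036 − 0.032 + ½·0.36²)·1.5] / (σ√T) = (0.0077 + 0.1032) / 0.4409 = 0.2516 ⇒ 0.25
d₂ = 0.2516 − 0.4409 = -0.1893 ⇒ -0.19
e^(−qT) = e^(−0.032·1.5) = 0.9531;  e^(−rT) = e^(−0.036·1.5) = 0.9474
C = 130·0.9531·N(0.25) − 129·0.9474·N(-0.19) = 130·0.9531·0.5987 − 129·0.9474·0.4247 = 74.1807 − 51.9045 = 22.2762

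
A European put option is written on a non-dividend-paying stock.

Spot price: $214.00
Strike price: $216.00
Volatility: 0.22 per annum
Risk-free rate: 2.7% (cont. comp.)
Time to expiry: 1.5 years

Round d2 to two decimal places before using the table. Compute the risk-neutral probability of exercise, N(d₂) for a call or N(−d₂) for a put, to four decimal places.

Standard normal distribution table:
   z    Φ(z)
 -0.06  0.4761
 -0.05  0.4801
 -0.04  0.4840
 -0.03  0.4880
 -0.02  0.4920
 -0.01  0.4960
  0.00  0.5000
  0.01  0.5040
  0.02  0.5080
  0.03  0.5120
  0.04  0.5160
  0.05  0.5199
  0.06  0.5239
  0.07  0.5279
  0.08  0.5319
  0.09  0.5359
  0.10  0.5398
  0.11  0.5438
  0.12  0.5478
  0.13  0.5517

0.5080

σ√T = 0.22·√1.5 = 0.2694
ln(S/K) + (r + σ²/2)T = ln(214/216) + (0.027 + 0.22²/2)·1.5 = -0.0093 + 0.0768 = 0.0675
d₁ = 0.0675 / 0.2694 = 0.2505 which rounds to 0.25
d₂ = d₁ − σ√T = 0.2505 − 0.2694 = -0.0189 which rounds to -0.02
Pr(exercise) under Q = N(−d₂) = N(0.02) = 0.5080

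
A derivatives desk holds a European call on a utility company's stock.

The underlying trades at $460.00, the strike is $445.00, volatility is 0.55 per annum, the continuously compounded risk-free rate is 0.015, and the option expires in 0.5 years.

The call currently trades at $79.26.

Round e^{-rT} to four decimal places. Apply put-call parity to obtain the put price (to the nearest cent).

$60.92

exp(−rT) = exp(−0.015·0.5) = 0.9925
Put-call parity: C − P = S − K·e^(−rT) = 460 − 445·0.9925 = 460 − 441.6625 = 18.3375
P = C − (C − P) = 79.26 − (18.3375) = 60.9225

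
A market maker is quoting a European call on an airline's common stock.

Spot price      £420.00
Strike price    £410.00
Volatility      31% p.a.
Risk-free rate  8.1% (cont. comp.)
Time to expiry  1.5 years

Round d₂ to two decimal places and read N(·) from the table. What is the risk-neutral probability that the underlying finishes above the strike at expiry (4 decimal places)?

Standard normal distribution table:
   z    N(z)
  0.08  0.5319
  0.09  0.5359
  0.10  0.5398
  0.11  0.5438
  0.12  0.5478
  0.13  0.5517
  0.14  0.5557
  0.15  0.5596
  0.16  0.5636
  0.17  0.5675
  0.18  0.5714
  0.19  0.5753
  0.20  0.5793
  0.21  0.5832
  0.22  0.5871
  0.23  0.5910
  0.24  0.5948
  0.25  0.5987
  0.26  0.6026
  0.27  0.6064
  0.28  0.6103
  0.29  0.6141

T = 1.5;  σ√T = 0.3797
ln(S/K) + (r + σ²/2)T = ln(420/410) + (0.081 + 0.31²/2)·1.5 = 0.0241 + 0.1936 = 0.2177
d₁ = 0.2177 / 0.3797 = 0.5733 ⇒ 0.57
d₂ = d₁ − σ√T = 0.5733 − 0.3797 = 0.1936 ⇒ 0.19
Risk-neutral Pr[S_T > K] = N(d₂) = N(0.19) = 0.5753

0.5753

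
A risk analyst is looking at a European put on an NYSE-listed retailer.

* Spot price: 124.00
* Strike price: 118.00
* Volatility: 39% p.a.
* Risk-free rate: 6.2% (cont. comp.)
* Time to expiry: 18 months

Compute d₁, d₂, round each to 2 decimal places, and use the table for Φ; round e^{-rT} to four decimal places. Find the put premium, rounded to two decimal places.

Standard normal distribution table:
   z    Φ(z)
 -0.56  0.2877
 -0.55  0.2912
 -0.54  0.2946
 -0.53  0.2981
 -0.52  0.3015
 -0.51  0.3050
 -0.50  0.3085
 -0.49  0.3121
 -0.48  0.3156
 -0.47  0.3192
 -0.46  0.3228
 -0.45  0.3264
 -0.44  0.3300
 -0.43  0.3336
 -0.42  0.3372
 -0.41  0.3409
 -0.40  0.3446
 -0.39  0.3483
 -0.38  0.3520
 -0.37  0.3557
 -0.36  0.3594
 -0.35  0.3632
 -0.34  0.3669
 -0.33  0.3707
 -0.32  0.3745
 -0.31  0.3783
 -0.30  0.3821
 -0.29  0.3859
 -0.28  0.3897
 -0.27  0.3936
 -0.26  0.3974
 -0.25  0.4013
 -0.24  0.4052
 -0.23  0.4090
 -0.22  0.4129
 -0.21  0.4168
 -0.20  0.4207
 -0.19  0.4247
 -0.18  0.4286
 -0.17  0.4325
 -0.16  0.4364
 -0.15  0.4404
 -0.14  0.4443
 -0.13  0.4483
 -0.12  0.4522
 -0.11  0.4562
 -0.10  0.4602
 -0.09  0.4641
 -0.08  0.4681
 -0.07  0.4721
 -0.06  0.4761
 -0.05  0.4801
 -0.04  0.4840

14.66

σ√T = 0.39·√1.5 = 0.4777
d₁ = [ln(124/118) + (0.062 + 0.39²/2)·1.5] / 0.4777 = [0.0496 + 0.2071] / 0.4777 = 0.5374 ≈ 0.54
d₂ = d₁ − σ√T = 0.5374 − 0.4777 = 0.0597 ≈ 0.06
e^(−rT) = e^(−0.062·1.5) = 0.9112
P = 118·0.9112·N(-0.06) − 124·N(-0.54) = 118·0.9112·0.4761 − 124·0.2946 = 51.1910 − 36.5304 = 14.6606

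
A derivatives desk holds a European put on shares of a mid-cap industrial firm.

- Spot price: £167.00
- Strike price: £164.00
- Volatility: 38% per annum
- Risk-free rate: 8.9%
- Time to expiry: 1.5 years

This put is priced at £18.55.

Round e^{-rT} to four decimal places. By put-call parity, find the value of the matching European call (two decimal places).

exp(−rT) = exp(−0.089·1.5) = 0.8750
Put-call parity: C − P = S − K·e^(−rT) = 167 − 164·0.8750 = 167 − 143.5000 = 23.5000
C = P + (C − P) = 18.55 + (23.5000) = 42.0500

£42.05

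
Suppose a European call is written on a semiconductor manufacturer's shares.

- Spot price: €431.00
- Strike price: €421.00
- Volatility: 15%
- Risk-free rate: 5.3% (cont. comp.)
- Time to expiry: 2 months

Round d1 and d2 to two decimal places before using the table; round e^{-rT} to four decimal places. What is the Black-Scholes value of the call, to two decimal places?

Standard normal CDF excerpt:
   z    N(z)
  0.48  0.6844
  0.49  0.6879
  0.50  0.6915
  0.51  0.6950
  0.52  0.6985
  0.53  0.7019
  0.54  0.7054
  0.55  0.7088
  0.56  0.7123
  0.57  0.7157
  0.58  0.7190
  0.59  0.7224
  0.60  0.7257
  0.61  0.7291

€18.44

σ√T = 0.15·√0.1667 = 0.0612
ln(S/K) + (r + σ²/2)T = ln(431/421) + (0.053 + 0.15²/2)·0.1667 = 0.0235 + 0.0107 = 0.0342
d₁ = 0.0342 / 0.0612 = 0.5582 which rounds to 0.56
d₂ = d₁ − σ√T = 0.5582 − 0.0612 = 0.4970 which rounds to 0.50
exp(−rT) = exp(−0.053·0.1667) = 0.9912
C = 431·N(0.56) − 421·0.9912·N(0.50) = 431·0.7123 − 421·0.9912·0.6915 = 307.0013 − 288.5596 = 18.4417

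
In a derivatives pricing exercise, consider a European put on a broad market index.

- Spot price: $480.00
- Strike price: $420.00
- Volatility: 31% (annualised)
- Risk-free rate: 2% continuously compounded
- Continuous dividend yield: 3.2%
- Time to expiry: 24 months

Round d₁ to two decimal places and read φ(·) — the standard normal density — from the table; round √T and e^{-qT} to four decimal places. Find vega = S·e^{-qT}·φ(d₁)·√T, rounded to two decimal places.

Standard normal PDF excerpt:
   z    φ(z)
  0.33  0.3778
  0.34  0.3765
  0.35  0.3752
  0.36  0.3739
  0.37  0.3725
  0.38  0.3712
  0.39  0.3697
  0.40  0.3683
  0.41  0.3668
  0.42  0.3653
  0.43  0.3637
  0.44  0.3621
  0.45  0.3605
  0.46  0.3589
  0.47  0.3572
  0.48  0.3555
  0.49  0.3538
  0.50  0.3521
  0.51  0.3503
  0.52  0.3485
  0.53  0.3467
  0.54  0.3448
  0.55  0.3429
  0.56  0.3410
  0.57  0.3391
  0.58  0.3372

227.44

σ√T = 0.31 × 1.4142 = 0.4384
ln(S/K) + (r − q + σ²/2)T = ln(480/420) + (0.02 − 0.032 + 0.31²/2)·2 = 0.1335 + 0.0721 = 0.2056
d₁ = 0.2056 / 0.4384 = 0.4690 → 0.47
√T = √2 = 1.4142
φ(d₁) = φ(0.47) = 0.3572
e^(−qT) = e^(−0.032·2) = 0.9380
vega = S·e^(−qT)·φ(d₁)·√T = 480·0.9380·0.3572·1.4142 = 227.4397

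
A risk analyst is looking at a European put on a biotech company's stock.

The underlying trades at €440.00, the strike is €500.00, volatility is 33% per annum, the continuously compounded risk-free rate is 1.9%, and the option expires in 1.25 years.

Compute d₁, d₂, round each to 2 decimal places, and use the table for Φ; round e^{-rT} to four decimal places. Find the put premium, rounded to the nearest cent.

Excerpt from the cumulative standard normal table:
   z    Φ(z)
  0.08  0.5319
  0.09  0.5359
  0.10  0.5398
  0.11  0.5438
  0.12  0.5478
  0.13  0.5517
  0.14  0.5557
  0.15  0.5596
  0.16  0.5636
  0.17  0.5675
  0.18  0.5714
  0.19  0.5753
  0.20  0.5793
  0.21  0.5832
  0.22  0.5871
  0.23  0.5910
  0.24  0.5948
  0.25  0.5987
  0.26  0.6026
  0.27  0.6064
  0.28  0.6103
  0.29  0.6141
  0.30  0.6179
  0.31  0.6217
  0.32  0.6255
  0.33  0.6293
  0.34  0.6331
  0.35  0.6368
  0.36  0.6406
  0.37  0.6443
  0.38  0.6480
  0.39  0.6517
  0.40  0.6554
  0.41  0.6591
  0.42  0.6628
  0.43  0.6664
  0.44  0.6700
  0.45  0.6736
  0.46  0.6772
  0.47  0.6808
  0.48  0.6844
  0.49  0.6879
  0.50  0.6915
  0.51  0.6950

σ√T = 0.33·√1.25 = 0.3690
ln(S/K) + (r + σ²/2)T = ln(440/500) + (0.019 + 0.33²/2)·1.25 = -0.1278 + 0.0918 = -0.0360
d₁ = -0.0360 / 0.3690 = -0.0976 ⇒ -0.10
d₂ = d₁ − σ√T = -0.0976 − 0.3690 = -0.4666 ⇒ -0.47
exp(−rT) = exp(−0.019·1.25) = 0.9765
N(−d₂) = N(0.47) = 0.6808;  N(−d₁) = N(0.10) = 0.5398
P = 500·0.9765·0.6808 − 440·0.5398 = 332.4006 − 237.5120 = 94.8886

€94.89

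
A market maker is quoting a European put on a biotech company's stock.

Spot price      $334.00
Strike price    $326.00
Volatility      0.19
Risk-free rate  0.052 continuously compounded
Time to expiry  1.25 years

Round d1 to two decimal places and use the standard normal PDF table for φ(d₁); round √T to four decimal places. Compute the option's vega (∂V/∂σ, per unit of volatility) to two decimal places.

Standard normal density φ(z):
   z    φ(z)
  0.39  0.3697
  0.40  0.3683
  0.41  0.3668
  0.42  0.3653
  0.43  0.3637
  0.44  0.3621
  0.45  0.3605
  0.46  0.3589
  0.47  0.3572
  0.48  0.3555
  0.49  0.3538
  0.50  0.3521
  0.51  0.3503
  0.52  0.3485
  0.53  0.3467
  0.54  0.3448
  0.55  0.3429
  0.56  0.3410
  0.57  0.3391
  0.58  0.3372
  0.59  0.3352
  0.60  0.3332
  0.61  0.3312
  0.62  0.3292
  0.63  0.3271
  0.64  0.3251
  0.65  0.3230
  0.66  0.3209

σ√T = 0.19 × 1.1180 = 0.2124
ln(S/K) + (r + σ²/2)T = ln(334/326) + (0.052 + 0.19²/2)·1.25 = 0.0242 + 0.0876 = 0.1118
d₁ = 0.1118 / 0.2124 = 0.5263 which rounds to 0.53
√T = √1.25 = 1.1180
φ(d₁) = φ(0.53) = 0.3467
vega = S·φ(d₁)·√T = 334·0.3467·1.1180 = 129.4619

129.46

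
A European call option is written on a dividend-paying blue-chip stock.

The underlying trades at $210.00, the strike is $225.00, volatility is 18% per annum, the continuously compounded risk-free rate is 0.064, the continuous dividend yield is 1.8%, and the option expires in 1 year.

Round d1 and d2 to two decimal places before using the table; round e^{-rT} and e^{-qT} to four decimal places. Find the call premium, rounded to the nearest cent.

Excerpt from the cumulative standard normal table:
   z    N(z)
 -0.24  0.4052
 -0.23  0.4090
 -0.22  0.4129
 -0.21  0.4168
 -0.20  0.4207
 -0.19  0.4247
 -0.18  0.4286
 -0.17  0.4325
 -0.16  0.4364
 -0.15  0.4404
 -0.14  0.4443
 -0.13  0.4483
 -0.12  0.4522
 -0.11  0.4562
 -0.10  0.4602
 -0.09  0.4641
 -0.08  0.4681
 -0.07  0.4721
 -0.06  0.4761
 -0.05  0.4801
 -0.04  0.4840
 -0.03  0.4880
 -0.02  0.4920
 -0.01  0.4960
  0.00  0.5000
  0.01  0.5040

T = 1;  σ√T = 0.1800
d₁ = [ln(210/225) + (0.064 − 0.018 + ½·0.18²)·1] / (σ√T) = (-0.0690 + 0.0622) / 0.1800 = -0.0377 ≈ -0.04
d₂ = -0.0377 − 0.1800 = -0.2177 ≈ -0.22
e^(−qT) = e^(−0.018·1) = 0.9822;  e^(−rT) = e^(−0.064·1) = 0.9380
N(d₁) = N(-0.04) = 0.4840;  N(d₂) = N(-0.22) = 0.4129
C = 210·0.9822·0.4840 − 225·0.9380·0.4129 = 99.8308 − 87.1425 = 12.6883

$12.69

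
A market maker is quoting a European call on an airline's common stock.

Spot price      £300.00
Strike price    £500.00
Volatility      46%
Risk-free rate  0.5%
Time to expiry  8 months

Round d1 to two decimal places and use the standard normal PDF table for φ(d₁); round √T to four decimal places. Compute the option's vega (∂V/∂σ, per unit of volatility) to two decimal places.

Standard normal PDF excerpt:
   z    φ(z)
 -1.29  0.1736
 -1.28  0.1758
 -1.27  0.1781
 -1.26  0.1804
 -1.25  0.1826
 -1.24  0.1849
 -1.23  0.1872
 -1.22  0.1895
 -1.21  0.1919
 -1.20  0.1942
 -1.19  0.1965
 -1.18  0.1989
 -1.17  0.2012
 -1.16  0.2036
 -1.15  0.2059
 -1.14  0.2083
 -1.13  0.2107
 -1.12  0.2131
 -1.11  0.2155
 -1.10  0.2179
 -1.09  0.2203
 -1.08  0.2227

σ√T = 0.46 × 0.8165 = 0.3756
d₁ = [ln(300/500) + (0.005 + 0.46²/2)·0.6667] / 0.3756 = [-0.5108 + 0.0739] / 0.3756 = -1.1634 ≈ -1.16
√T = √0.6667 = 0.8165
φ(d₁) = φ(-1.16) = 0.2036
vega = S·φ(d₁)·√T = 300·0.2036·0.8165 = 49.8718

49.87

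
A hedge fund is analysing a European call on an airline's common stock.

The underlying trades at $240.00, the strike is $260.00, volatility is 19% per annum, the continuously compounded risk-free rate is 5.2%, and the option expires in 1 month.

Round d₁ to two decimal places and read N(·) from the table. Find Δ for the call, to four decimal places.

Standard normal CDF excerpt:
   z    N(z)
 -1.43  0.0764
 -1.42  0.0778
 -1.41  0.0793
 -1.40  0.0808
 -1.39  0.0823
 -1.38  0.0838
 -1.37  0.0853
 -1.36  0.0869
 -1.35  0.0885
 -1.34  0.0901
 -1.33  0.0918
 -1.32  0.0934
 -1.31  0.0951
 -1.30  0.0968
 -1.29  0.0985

0.0885

σ√T = 0.19 × 0.2887 = 0.0548
d₁ = [ln(240/260) + (0.052 + 0.19²/2)·0.08333] / 0.0548 = [-0.0800 + 0.0058] / 0.0548 = -1.3529 → -1.35
N(d₁) = N(-1.35) = 0.0885
Δ_call = N(d₁) = 0.0885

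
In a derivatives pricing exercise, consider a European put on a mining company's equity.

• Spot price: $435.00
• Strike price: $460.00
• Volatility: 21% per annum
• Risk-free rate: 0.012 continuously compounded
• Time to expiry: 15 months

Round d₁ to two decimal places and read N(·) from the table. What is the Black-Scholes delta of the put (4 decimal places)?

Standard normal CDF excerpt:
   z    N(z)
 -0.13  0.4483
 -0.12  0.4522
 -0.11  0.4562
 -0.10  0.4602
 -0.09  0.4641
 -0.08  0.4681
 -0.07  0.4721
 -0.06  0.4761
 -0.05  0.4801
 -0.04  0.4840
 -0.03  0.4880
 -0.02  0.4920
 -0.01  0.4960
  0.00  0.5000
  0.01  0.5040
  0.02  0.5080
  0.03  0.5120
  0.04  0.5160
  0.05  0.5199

σ√T = 0.21 × 1.1180 = 0.2348
ln(S/K) + (r + σ²/2)T = ln(435/460) + (0.012 + 0.21²/2)·1.25 = -0.0559 + 0.0426 = -0.0133
d₁ = -0.0133 / 0.2348 = -0.0567 ≈ -0.06
N(d₁) = N(-0.06) = 0.4761
Δ_put = N(d₁) − 1 = 0.4761 − 1 = -0.5239

-0.5239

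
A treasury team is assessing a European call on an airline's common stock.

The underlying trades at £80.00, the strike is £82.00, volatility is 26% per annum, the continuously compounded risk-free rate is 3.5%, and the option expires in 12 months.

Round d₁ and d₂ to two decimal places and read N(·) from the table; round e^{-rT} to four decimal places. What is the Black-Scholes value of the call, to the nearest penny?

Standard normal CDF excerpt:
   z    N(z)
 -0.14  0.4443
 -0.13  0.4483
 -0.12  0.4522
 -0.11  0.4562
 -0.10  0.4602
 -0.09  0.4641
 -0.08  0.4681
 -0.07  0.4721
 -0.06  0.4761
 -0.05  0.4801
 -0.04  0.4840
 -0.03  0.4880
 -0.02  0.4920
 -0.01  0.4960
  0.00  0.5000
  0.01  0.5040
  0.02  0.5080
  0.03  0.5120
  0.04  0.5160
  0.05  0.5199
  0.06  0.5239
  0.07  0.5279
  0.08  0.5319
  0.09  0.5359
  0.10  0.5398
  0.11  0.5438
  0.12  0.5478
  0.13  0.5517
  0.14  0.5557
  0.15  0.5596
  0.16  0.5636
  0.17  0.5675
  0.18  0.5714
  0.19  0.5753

σ√T = 0.26 × 1.0000 = 0.2600
ln(S/K) + (r + σ²/2)T = ln(80/82) + (0.035 + 0.26²/2)·1 = -0.0247 + 0.0688 = 0.0441
d₁ = 0.0441 / 0.2600 = 0.1696 which rounds to 0.17
d₂ = d₁ − σ√T = 0.1696 − 0.2600 = -0.0904 which rounds to -0.09
exp(−rT) = exp(−0.035·1) = 0.9656
N(d₁) = N(0.17) = 0.5675;  N(d₂) = N(-0.09) = 0.4641
C = 80·0.5675 − 82·0.9656·0.4641 = 45.4000 − 36.7471 = 8.6529

£8.65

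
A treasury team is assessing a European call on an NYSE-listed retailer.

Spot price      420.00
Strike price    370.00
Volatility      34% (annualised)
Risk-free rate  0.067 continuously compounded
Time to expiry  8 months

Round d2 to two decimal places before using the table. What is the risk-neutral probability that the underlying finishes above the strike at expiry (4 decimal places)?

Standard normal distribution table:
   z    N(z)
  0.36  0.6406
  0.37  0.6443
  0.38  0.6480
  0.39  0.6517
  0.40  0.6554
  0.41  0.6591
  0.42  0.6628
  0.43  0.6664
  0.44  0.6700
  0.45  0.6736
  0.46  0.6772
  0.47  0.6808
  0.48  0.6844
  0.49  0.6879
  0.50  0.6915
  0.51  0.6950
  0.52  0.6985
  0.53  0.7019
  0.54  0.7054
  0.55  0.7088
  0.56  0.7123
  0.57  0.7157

σ√T = 0.34 × 0.8165 = 0.2776
ln(S/K) + (r + σ²/2)T = ln(420/370) + (0.067 + 0.34²/2)·0.6667 = 0.1268 + 0.0832 = 0.2100
d₁ = 0.2100 / 0.2776 = 0.7563 ⇒ 0.76
d₂ = d₁ − σ√T = 0.7563 − 0.2776 = 0.4787 ⇒ 0.48
Risk-neutral Pr[S_T > K] = N(d₂) = N(0.48) = 0.6844

0.6844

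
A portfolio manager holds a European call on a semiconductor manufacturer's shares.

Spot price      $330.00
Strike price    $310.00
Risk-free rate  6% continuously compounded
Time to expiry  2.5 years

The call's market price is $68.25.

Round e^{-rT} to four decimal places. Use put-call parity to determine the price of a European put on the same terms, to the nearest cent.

exp(−rT) = exp(−0.06·2.5) = 0.8607
Put-call parity: C − P = S − K·e^(−rT) = 330 − 310·0.8607 = 330 − 266.8170 = 63.1830
P = C − (C − P) = 68.25 − (63.1830) = 5.0670

$5.07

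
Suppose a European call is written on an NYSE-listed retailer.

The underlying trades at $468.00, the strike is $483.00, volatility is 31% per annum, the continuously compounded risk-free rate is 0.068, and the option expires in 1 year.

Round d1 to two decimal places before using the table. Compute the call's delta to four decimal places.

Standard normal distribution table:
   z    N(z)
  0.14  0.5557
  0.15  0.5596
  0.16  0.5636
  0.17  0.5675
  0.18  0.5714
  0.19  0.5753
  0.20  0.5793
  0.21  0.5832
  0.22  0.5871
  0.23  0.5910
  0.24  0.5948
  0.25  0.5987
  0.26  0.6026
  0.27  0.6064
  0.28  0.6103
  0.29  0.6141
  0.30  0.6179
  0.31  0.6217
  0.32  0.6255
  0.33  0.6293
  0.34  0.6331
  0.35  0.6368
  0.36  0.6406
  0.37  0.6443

0.6064

T = 1;  σ√T = 0.3100
d₁ = [ln(468/483) + (0.068 + ½·0.31²)·1] / (σ√T) = (-0.0315 + 0.1161) / 0.3100 = 0.2726 ⇒ 0.27
N(d₁) = N(0.27) = 0.6064
Δ_call = N(d₁) = 0.6064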